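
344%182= 162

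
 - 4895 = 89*(-55)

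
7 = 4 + 3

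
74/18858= 37/9429 = 0.00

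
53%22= 9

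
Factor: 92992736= 2^5 * 97^1*29959^1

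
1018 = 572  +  446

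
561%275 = 11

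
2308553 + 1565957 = 3874510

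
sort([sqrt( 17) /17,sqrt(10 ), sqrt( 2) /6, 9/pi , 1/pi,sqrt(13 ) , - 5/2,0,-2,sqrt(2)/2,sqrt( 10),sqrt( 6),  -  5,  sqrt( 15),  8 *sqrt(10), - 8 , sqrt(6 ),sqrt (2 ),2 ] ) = [ - 8, - 5,-5/2, - 2,0,sqrt (2) /6,  sqrt( 17 ) /17, 1/pi , sqrt( 2)/2,sqrt(2 ) , 2,  sqrt( 6 ),  sqrt(6 ),9/pi,sqrt (10), sqrt( 10 ), sqrt(13 ), sqrt(15), 8*sqrt( 10)] 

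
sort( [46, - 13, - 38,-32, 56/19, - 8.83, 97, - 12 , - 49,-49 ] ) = [ - 49 , - 49,-38, - 32, - 13,-12,-8.83  ,  56/19,46,97]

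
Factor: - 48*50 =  - 2400= - 2^5*3^1*5^2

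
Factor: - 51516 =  - 2^2*3^5 * 53^1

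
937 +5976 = 6913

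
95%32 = 31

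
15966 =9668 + 6298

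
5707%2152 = 1403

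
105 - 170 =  - 65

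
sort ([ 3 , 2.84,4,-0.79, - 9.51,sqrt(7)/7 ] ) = [-9.51,-0.79,sqrt(7 ) /7, 2.84,  3,  4 ]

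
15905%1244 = 977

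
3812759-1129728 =2683031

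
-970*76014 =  -73733580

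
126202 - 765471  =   - 639269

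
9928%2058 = 1696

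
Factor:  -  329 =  - 7^1*47^1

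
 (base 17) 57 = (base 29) 35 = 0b1011100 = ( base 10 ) 92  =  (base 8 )134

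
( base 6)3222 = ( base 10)734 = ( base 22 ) 1B8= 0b1011011110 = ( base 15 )33e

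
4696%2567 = 2129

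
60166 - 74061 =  - 13895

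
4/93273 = 4/93273 = 0.00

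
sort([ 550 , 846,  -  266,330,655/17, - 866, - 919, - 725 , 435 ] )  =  [  -  919,  -  866,- 725, - 266, 655/17,330,  435, 550,846] 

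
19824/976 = 1239/61 = 20.31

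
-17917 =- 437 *41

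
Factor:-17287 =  - 59^1*293^1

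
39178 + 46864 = 86042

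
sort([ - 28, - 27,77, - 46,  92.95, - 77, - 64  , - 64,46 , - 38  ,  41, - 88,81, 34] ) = [ -88, - 77, - 64, - 64, - 46,- 38, - 28, - 27,34, 41, 46,77,81,92.95 ]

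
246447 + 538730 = 785177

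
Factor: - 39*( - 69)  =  2691 = 3^2*13^1* 23^1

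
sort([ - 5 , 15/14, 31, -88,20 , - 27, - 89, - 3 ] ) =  [  -  89, - 88, - 27, - 5 , - 3,15/14,20,31] 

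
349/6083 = 349/6083  =  0.06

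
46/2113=46/2113 = 0.02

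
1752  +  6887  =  8639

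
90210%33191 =23828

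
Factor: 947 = 947^1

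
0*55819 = 0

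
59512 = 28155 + 31357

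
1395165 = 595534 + 799631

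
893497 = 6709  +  886788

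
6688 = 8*836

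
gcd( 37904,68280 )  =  8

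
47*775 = 36425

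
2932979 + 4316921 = 7249900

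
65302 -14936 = 50366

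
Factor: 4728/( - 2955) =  - 2^3*5^( - 1) = - 8/5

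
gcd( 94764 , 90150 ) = 6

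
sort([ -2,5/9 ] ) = [ - 2,5/9] 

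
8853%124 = 49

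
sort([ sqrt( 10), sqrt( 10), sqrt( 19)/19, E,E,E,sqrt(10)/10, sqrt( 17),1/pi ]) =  [ sqrt(19 )/19,sqrt( 10)/10,1/pi , E, E, E,sqrt( 10),sqrt (10 ),  sqrt ( 17)]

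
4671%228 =111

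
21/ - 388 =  - 1 +367/388=-  0.05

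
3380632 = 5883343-2502711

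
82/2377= 82/2377 = 0.03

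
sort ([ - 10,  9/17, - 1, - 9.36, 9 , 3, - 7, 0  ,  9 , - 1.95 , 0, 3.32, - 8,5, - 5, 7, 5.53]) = [ - 10, - 9.36, - 8, - 7,-5, - 1.95  ,-1,0, 0, 9/17,3,  3.32, 5, 5.53,7, 9, 9 ]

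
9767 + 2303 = 12070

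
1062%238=110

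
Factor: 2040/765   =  2^3*3^( - 1) = 8/3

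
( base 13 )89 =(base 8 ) 161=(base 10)113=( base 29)3Q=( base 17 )6b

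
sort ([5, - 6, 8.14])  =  [ - 6 , 5 , 8.14] 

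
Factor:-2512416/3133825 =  - 2^5*3^1*5^( - 2 )*26171^1*125353^(  -  1)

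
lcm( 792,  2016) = 22176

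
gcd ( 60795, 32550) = 105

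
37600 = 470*80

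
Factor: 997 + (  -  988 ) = 9 = 3^2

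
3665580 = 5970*614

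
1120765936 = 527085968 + 593679968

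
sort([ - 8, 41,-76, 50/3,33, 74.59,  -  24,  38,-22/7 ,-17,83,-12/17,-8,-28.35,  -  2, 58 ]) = [ - 76 , -28.35,  -  24, - 17,-8,-8,  -  22/7,-2, - 12/17,50/3,33, 38, 41,58,74.59,  83 ] 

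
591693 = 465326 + 126367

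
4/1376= 1/344=0.00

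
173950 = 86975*2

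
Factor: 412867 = 7^1*13^2*349^1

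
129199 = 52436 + 76763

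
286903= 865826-578923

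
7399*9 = 66591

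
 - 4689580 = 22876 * (  -  205)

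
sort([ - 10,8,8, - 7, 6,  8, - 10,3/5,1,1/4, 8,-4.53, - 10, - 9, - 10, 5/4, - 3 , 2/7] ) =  [ - 10 ,- 10, - 10, - 10, - 9,-7, - 4.53, - 3,1/4,2/7, 3/5,1,5/4,6,8, 8,8,8 ] 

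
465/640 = 93/128= 0.73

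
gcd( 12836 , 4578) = 2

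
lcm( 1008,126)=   1008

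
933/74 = 933/74=12.61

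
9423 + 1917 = 11340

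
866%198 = 74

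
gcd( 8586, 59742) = 18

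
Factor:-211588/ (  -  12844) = 313/19  =  19^( - 1 ) * 313^1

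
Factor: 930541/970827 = 3^( -1 )*11^( - 1 )*13^( - 1 )*31^( - 1) * 73^( -1)*79^1*11779^1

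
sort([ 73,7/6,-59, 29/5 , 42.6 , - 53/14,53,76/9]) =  [-59,-53/14,7/6,29/5,76/9,42.6, 53, 73] 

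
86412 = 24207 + 62205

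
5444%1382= 1298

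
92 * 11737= 1079804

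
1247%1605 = 1247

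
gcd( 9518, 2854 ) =2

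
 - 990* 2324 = -2300760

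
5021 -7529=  - 2508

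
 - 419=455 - 874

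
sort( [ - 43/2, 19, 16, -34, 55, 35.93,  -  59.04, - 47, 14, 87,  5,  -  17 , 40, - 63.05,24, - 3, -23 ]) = [ - 63.05,  -  59.04, - 47, - 34,-23, - 43/2, - 17, - 3,5, 14, 16,19, 24, 35.93, 40, 55, 87 ] 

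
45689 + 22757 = 68446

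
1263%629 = 5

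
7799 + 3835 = 11634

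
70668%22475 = 3243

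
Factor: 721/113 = 7^1*103^1* 113^( - 1 ) 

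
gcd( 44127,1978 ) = 1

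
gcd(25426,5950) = 2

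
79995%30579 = 18837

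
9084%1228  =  488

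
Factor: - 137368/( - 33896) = 77/19 =7^1*11^1*19^( - 1)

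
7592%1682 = 864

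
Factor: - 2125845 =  - 3^4*5^1*29^1*181^1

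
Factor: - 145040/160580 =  - 2^2*7^1*31^( - 1 )= - 28/31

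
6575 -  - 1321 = 7896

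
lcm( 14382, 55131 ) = 330786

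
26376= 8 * 3297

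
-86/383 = -1+297/383 = -0.22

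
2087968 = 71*29408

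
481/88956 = 481/88956 = 0.01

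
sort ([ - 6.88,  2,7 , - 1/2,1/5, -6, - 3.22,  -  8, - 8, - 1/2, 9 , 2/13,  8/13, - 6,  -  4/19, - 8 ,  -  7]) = [ - 8, - 8, - 8,- 7, - 6.88 , - 6 , - 6 , - 3.22, - 1/2 ,-1/2, - 4/19 , 2/13,  1/5 , 8/13,2 , 7,  9 ] 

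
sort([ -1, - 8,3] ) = [ - 8,-1,3 ]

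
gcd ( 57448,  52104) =1336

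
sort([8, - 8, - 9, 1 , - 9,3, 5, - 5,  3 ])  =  [-9, - 9 , - 8,- 5,1,3 , 3, 5,8]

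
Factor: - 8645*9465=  - 81824925 =-3^1 * 5^2*7^1*13^1*19^1*631^1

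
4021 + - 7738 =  - 3717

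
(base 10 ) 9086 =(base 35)7el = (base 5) 242321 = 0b10001101111110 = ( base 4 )2031332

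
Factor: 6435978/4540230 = 3^(-1 )  *5^( - 1 )*61^(-1 )*139^1*827^( - 1)*7717^1 = 1072663/756705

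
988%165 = 163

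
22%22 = 0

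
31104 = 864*36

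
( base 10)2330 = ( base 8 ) 4432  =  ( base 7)6536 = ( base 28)2r6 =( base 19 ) 68C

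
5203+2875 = 8078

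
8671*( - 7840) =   -  67980640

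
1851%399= 255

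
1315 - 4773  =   -3458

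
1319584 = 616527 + 703057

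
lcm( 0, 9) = 0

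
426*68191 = 29049366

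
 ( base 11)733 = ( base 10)883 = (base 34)PX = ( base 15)3DD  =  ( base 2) 1101110011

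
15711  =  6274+9437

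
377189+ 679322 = 1056511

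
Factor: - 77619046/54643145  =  -2^1*5^( -1)*19^( - 1)*59^( - 1)*71^1*9749^(-1 )*546613^1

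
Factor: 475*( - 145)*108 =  - 2^2 * 3^3*5^3 * 19^1*29^1 = - 7438500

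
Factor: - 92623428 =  - 2^2*3^2*41^1 * 62753^1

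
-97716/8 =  - 12215+1/2 = -  12214.50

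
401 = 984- 583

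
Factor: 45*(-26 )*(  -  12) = 14040 = 2^3 * 3^3*5^1*13^1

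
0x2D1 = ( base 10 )721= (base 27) QJ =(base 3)222201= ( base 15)331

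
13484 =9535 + 3949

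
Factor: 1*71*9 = 3^2 *71^1 = 639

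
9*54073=486657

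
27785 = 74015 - 46230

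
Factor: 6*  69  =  414 = 2^1*3^2*23^1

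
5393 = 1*5393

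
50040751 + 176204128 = 226244879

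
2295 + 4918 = 7213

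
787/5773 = 787/5773 = 0.14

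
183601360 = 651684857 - 468083497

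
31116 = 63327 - 32211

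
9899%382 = 349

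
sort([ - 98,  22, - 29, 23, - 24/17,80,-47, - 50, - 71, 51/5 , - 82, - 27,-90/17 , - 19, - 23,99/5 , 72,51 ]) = [ - 98,- 82, - 71,-50, - 47, - 29, - 27, - 23,-19, - 90/17, - 24/17 , 51/5,99/5, 22,23,51,72,80 ] 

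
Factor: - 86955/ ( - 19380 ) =2^( - 2)*11^1*19^( - 1 )*31^1 = 341/76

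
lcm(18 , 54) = 54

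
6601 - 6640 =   -  39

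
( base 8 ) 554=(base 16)16C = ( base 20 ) i4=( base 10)364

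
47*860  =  40420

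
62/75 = 62/75  =  0.83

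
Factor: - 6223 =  - 7^2*127^1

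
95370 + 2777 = 98147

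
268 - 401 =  - 133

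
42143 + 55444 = 97587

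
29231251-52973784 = -23742533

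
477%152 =21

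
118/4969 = 118/4969 = 0.02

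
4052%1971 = 110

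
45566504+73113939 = 118680443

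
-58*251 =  - 14558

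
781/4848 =781/4848 = 0.16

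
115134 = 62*1857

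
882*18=15876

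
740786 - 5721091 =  - 4980305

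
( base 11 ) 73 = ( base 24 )38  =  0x50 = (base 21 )3H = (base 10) 80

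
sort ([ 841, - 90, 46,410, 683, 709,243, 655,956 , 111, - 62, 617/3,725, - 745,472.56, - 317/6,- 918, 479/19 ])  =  [ - 918, - 745, - 90, - 62, - 317/6, 479/19, 46, 111, 617/3 , 243, 410,472.56,  655,683, 709,  725, 841, 956]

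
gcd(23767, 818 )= 1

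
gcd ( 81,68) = 1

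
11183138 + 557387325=568570463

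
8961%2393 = 1782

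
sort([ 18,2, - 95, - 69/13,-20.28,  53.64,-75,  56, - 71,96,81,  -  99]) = [ - 99, - 95,-75, - 71 ,-20.28, - 69/13,2, 18,53.64,56,81,96 ] 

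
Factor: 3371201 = 59^1*57139^1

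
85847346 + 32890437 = 118737783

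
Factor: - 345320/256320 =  - 2^ ( - 3 )*3^( - 2 )*97^1= - 97/72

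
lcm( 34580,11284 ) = 1071980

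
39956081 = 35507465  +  4448616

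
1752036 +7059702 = 8811738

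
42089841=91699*459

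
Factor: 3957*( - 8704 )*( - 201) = 6922787328 = 2^9 * 3^2*17^1*67^1*1319^1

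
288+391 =679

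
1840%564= 148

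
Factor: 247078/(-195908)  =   - 2^( - 1)*13^2*67^( - 1 ) =-  169/134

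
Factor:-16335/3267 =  - 5 = -5^1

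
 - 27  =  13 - 40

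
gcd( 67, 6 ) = 1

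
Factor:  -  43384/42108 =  - 34/33 = - 2^1*3^( - 1)*11^( - 1)*17^1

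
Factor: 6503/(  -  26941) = - 7^1 * 29^( - 1 ) = -  7/29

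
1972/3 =657+1/3 = 657.33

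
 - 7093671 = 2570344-9664015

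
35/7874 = 35/7874= 0.00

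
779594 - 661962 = 117632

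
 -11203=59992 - 71195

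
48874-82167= -33293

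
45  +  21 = 66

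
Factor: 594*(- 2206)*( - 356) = 466489584=2^4*3^3*11^1*89^1*1103^1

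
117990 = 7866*15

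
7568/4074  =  3784/2037 = 1.86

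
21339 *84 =1792476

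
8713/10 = 8713/10 = 871.30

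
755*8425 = 6360875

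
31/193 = 31/193 = 0.16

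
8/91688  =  1/11461 = 0.00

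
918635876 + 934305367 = 1852941243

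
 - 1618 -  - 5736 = 4118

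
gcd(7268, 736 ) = 92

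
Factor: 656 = 2^4 * 41^1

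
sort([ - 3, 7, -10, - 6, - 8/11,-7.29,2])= [ -10, - 7.29, - 6,-3,-8/11, 2,7]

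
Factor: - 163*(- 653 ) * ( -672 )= -71527008 = - 2^5*3^1*7^1 *163^1 * 653^1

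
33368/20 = 1668  +  2/5 = 1668.40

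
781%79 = 70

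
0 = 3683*0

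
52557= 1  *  52557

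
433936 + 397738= 831674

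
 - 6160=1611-7771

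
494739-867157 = -372418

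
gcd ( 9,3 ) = 3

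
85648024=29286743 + 56361281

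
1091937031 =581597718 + 510339313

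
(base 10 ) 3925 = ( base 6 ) 30101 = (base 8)7525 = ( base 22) 829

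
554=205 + 349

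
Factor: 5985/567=3^( - 2)*5^1*19^1 = 95/9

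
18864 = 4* 4716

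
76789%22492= 9313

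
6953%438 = 383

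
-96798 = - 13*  7446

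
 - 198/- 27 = 7 + 1/3 = 7.33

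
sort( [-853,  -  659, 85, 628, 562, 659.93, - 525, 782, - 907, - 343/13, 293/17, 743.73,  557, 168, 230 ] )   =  [-907,  -  853, - 659, - 525, - 343/13, 293/17, 85, 168, 230,557,562, 628, 659.93, 743.73,782]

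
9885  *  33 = 326205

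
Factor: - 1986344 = -2^3*248293^1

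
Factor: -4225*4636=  - 19587100  =  -  2^2*5^2*13^2*19^1*61^1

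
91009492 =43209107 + 47800385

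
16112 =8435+7677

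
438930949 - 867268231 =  - 428337282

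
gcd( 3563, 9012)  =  1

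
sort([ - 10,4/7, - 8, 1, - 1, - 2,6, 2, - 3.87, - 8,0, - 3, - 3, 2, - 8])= [ - 10, - 8, - 8 , - 8 , - 3.87, - 3,  -  3, - 2, - 1 , 0, 4/7,1, 2, 2,6 ] 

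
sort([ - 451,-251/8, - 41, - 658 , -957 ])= [-957,  -  658,-451, - 41, - 251/8]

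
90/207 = 10/23 = 0.43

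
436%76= 56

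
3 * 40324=120972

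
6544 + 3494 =10038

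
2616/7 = 2616/7 = 373.71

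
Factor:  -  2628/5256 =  - 1/2 = - 2^( - 1 ) 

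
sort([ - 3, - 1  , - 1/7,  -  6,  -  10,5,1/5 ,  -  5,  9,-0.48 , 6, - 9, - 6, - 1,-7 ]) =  [ - 10, - 9,-7, - 6,  -  6, - 5 ,-3 ,  -  1,-1, - 0.48,  -  1/7,1/5,5,  6, 9 ]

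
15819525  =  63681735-47862210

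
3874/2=1937 = 1937.00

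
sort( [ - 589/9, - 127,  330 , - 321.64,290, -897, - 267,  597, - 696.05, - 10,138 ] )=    [ - 897 , -696.05, - 321.64,  -  267,-127 , - 589/9, - 10,138, 290,  330, 597]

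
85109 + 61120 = 146229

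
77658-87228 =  - 9570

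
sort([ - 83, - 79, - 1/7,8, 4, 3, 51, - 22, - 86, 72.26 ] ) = [ - 86,-83, - 79, -22, - 1/7, 3,4,8, 51,72.26 ] 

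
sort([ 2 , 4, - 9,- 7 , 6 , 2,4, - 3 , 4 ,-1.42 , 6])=[-9 , - 7,  -  3, - 1.42 , 2, 2 , 4, 4,4 , 6, 6] 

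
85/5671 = 85/5671= 0.01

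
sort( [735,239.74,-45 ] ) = [-45,239.74,735]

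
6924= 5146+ 1778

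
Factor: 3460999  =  59^1 * 58661^1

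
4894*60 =293640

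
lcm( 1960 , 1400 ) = 9800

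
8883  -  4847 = 4036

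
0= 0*7968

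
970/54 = 485/27 = 17.96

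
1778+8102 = 9880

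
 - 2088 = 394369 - 396457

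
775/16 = 48 + 7/16 = 48.44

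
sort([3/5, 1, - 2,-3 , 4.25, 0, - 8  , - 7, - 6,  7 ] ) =[ - 8, - 7 ,-6,-3,-2, 0,3/5, 1, 4.25, 7]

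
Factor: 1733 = 1733^1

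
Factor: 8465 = 5^1*1693^1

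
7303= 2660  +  4643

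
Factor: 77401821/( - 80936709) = -3685801/3854129= - 7^1*29^( - 1) *347^( - 1)*383^(-1)*526543^1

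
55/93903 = 55/93903 = 0.00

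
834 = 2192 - 1358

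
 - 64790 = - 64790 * 1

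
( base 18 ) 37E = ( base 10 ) 1112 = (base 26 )1gk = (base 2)10001011000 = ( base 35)vr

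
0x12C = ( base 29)aa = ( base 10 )300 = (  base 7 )606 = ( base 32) 9C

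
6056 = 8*757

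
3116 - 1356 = 1760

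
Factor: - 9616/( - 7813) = 2^4*13^(-1 ) =16/13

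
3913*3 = 11739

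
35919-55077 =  - 19158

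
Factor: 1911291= 3^1*637097^1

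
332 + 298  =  630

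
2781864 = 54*51516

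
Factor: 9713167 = 9713167^1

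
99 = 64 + 35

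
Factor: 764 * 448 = 342272 = 2^8*7^1*191^1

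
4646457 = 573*8109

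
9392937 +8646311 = 18039248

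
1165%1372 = 1165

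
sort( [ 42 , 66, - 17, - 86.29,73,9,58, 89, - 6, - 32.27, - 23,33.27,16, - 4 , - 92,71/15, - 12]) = [ - 92,-86.29, - 32.27, - 23, - 17,-12, - 6, -4,  71/15,9,16, 33.27,42,58,66,73,89] 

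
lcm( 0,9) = 0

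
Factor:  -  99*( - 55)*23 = 125235=3^2*5^1*11^2*23^1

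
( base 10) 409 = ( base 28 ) eh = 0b110011001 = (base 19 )12A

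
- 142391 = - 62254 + -80137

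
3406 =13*262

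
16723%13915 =2808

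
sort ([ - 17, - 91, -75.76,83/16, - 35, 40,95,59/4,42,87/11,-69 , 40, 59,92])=[ -91, - 75.76, - 69, - 35, - 17, 83/16,87/11, 59/4, 40, 40,42,59,92,95]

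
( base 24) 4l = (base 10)117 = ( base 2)1110101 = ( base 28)45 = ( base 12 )99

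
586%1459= 586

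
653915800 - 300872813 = 353042987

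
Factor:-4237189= - 11^1*385199^1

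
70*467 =32690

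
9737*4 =38948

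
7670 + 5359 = 13029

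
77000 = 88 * 875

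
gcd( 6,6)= 6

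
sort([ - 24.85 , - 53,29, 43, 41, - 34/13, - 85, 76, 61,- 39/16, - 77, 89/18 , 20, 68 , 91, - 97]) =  [ - 97, - 85 , - 77, - 53, - 24.85, - 34/13, - 39/16 , 89/18,20,29,  41,43,  61,68,76 , 91 ] 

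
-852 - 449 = -1301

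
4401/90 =48 + 9/10 = 48.90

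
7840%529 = 434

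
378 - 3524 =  - 3146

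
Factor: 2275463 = 37^1 * 89^1*691^1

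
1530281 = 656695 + 873586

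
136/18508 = 34/4627 =0.01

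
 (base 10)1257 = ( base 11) A43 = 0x4e9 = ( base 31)19h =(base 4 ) 103221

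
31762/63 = 504 + 10/63 = 504.16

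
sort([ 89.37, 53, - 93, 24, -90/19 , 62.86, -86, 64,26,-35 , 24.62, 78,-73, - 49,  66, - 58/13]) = [ - 93, - 86,-73, - 49, - 35, - 90/19, - 58/13, 24, 24.62, 26,53,  62.86, 64,66,  78, 89.37] 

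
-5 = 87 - 92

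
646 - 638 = 8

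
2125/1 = 2125= 2125.00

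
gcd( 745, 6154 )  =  1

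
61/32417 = 61/32417 = 0.00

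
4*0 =0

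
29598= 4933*6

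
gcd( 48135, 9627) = 9627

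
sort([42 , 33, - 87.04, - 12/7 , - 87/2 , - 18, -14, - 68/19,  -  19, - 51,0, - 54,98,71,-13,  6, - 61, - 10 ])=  [ - 87.04, - 61,  -  54 , - 51 , - 87/2, - 19, - 18, - 14, - 13, - 10, - 68/19,-12/7 , 0, 6,  33, 42,71, 98]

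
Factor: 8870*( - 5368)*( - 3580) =170458692800=2^6*5^2*11^1*61^1*179^1*887^1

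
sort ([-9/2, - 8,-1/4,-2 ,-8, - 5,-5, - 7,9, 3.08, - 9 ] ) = [  -  9,-8,-8 ,-7,- 5  ,  -  5, - 9/2,-2, - 1/4, 3.08,9]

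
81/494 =81/494 = 0.16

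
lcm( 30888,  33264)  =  432432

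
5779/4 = 1444 + 3/4 =1444.75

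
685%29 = 18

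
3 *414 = 1242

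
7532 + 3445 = 10977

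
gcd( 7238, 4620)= 154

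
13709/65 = 210 +59/65 = 210.91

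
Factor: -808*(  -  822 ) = 664176 = 2^4 * 3^1 * 101^1*137^1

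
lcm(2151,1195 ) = 10755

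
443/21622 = 443/21622 = 0.02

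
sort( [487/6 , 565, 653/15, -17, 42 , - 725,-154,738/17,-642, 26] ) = [ - 725, - 642, - 154, - 17,26,42,  738/17, 653/15, 487/6 , 565]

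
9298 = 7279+2019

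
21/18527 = 21/18527 = 0.00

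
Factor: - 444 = - 2^2 * 3^1 * 37^1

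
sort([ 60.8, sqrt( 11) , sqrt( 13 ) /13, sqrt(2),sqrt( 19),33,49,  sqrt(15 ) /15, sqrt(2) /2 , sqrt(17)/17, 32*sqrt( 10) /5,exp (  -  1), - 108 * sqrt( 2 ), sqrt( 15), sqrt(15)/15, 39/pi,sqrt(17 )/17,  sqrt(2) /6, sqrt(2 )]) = [ - 108 * sqrt( 2), sqrt(2 ) /6, sqrt(17)/17,  sqrt(17 )/17, sqrt (15)/15, sqrt(15 ) /15, sqrt(13)/13, exp(  -  1),sqrt(2)/2,sqrt(2), sqrt( 2 ), sqrt(11),sqrt( 15),sqrt(19 ), 39/pi, 32*sqrt( 10 ) /5, 33, 49, 60.8 ]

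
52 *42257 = 2197364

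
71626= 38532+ 33094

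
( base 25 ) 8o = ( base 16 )e0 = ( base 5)1344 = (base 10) 224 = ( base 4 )3200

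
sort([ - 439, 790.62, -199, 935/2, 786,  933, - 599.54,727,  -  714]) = [  -  714, - 599.54, - 439,-199,935/2, 727,786,790.62,933]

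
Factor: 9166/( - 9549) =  - 2^1* 3^ ( - 2)* 1061^( - 1 )*4583^1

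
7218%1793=46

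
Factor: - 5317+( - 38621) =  - 43938 =- 2^1  *3^2 * 2441^1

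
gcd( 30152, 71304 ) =8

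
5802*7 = 40614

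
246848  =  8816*28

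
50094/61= 821 + 13/61= 821.21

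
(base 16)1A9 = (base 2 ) 110101001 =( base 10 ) 425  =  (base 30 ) e5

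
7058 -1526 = 5532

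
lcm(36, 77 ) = 2772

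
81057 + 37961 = 119018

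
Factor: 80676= 2^2*3^5*83^1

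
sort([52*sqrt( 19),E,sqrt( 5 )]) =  [ sqrt( 5 ),E, 52*sqrt( 19 )] 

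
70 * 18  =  1260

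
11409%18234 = 11409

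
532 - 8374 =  - 7842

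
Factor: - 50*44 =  - 2200 = -2^3*5^2*11^1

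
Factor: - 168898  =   - 2^1*84449^1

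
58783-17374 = 41409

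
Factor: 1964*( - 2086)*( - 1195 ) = 4895800280 = 2^3*5^1 * 7^1*149^1*239^1*491^1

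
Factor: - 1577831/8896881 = -3^( - 1 )*7^( - 2 )*29^( - 1)*619^1*2087^( - 1 )*2549^1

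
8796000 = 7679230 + 1116770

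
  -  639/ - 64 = 9  +  63/64 = 9.98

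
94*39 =3666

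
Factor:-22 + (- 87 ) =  - 109 = - 109^1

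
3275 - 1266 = 2009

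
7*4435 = 31045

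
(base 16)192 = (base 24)gi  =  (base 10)402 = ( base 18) 146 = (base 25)g2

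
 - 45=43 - 88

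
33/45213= 11/15071  =  0.00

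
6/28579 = 6/28579 = 0.00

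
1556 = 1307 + 249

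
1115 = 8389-7274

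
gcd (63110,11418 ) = 2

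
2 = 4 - 2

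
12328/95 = 129+73/95 = 129.77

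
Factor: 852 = 2^2 * 3^1 * 71^1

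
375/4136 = 375/4136 = 0.09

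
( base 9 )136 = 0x72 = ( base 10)114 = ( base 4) 1302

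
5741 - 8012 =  - 2271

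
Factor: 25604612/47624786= 2^1*17^(  -  1)*23^1*29^( - 1 )*4391^( - 1 )*25301^1 = 1163846/2164763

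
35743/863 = 35743/863 = 41.42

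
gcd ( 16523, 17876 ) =41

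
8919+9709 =18628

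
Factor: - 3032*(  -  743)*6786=2^4*3^2*13^1*29^1*379^1*743^1 = 15287337936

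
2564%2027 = 537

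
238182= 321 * 742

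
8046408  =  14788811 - 6742403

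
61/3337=61/3337 = 0.02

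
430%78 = 40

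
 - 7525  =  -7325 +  - 200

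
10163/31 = 327+ 26/31 = 327.84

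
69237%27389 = 14459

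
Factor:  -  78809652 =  -2^2*3^3* 729719^1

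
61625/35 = 12325/7 = 1760.71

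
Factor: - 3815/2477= - 5^1*7^1*109^1*2477^( - 1 )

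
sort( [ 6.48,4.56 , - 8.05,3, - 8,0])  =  [ - 8.05, - 8 , 0 , 3,4.56,6.48]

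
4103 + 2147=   6250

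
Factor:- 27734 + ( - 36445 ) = -64179 = - 3^3 * 2377^1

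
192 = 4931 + -4739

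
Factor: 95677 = 241^1*397^1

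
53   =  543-490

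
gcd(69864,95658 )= 6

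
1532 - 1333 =199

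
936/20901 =312/6967 =0.04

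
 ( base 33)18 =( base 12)35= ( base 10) 41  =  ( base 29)1c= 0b101001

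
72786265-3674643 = 69111622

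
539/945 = 77/135=0.57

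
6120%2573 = 974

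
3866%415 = 131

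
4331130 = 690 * 6277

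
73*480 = 35040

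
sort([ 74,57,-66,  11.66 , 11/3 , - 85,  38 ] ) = [ - 85,-66, 11/3,  11.66,38,57 , 74] 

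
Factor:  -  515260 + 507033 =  - 8227 = - 19^1*433^1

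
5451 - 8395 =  - 2944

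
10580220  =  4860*2177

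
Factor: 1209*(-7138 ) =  - 2^1*3^1*13^1*31^1 * 43^1 *83^1= - 8629842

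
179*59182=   10593578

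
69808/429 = 162 + 310/429 = 162.72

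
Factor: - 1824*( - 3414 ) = 6227136 = 2^6*3^2*19^1 * 569^1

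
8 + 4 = 12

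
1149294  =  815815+333479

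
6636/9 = 2212/3 = 737.33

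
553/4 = 138+1/4 = 138.25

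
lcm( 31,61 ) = 1891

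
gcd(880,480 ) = 80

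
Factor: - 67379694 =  - 2^1 * 3^1*139^1*173^1*467^1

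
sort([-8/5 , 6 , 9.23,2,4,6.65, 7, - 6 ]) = [ -6  , - 8/5 , 2,  4 , 6, 6.65,7,9.23 ]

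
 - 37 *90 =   -  3330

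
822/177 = 4 + 38/59 = 4.64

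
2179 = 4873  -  2694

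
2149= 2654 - 505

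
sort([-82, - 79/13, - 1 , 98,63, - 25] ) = [-82 , - 25, -79/13, - 1,63, 98 ]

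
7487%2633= 2221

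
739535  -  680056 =59479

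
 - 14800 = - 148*100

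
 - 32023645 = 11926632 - 43950277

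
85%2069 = 85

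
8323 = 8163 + 160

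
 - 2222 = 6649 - 8871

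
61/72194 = 61/72194=0.00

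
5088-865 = 4223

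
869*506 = 439714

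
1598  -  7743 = -6145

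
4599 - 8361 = -3762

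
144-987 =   -  843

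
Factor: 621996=2^2*3^1*17^1 * 3049^1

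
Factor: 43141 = 7^1 * 6163^1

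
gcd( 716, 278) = 2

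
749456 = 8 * 93682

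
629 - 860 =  - 231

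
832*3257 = 2709824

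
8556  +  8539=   17095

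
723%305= 113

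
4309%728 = 669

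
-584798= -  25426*23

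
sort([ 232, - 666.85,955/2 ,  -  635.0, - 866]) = [ - 866,  -  666.85, - 635.0,232,955/2] 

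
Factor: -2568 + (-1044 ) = -2^2 * 3^1 * 7^1*43^1 = -3612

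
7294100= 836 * 8725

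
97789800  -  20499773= 77290027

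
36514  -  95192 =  - 58678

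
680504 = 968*703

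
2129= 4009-1880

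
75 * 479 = 35925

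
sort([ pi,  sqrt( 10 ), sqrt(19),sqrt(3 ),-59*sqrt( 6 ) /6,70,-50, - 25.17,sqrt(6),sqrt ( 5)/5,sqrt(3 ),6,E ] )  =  [-50, - 25.17,-59*sqrt( 6 ) /6,sqrt( 5 )/5,  sqrt(3),  sqrt ( 3), sqrt( 6 ),E,pi,sqrt(10),sqrt ( 19),6,70] 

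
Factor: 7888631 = 2243^1* 3517^1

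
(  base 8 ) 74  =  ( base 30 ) 20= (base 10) 60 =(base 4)330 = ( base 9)66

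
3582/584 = 6 + 39/292 = 6.13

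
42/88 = 21/44 = 0.48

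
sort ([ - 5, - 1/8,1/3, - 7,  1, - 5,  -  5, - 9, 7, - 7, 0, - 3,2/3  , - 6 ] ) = [ - 9, - 7, - 7,-6, - 5, - 5,-5, -3,-1/8, 0,1/3,2/3, 1, 7 ]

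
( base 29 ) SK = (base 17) 2eg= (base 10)832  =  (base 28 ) 11K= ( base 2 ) 1101000000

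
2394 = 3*798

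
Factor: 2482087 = 947^1 * 2621^1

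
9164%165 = 89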